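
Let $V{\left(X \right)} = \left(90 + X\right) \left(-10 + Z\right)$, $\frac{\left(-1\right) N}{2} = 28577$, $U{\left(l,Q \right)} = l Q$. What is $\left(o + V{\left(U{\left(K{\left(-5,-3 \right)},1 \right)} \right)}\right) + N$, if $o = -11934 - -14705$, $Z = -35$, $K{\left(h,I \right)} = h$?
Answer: $-58208$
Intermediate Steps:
$U{\left(l,Q \right)} = Q l$
$o = 2771$ ($o = -11934 + 14705 = 2771$)
$N = -57154$ ($N = \left(-2\right) 28577 = -57154$)
$V{\left(X \right)} = -4050 - 45 X$ ($V{\left(X \right)} = \left(90 + X\right) \left(-10 - 35\right) = \left(90 + X\right) \left(-45\right) = -4050 - 45 X$)
$\left(o + V{\left(U{\left(K{\left(-5,-3 \right)},1 \right)} \right)}\right) + N = \left(2771 - \left(4050 + 45 \cdot 1 \left(-5\right)\right)\right) - 57154 = \left(2771 - 3825\right) - 57154 = -1054 - 57154 = -58208$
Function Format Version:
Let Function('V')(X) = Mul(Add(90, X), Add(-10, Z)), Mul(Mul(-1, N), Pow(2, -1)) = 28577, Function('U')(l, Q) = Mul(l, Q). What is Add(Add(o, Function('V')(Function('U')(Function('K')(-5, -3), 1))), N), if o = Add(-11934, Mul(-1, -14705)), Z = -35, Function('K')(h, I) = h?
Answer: -58208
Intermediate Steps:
Function('U')(l, Q) = Mul(Q, l)
o = 2771 (o = Add(-11934, 14705) = 2771)
N = -57154 (N = Mul(-2, 28577) = -57154)
Function('V')(X) = Add(-4050, Mul(-45, X)) (Function('V')(X) = Mul(Add(90, X), Add(-10, -35)) = Mul(Add(90, X), -45) = Add(-4050, Mul(-45, X)))
Add(Add(o, Function('V')(Function('U')(Function('K')(-5, -3), 1))), N) = Add(Add(2771, Add(-4050, Mul(-45, Mul(1, -5)))), -57154) = Add(Add(2771, Add(-4050, Mul(-45, -5))), -57154) = Add(Add(2771, Add(-4050, 225)), -57154) = Add(Add(2771, -3825), -57154) = Add(-1054, -57154) = -58208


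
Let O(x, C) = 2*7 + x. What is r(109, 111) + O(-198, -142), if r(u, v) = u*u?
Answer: 11697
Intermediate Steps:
r(u, v) = u²
O(x, C) = 14 + x
r(109, 111) + O(-198, -142) = 109² + (14 - 198) = 11881 - 184 = 11697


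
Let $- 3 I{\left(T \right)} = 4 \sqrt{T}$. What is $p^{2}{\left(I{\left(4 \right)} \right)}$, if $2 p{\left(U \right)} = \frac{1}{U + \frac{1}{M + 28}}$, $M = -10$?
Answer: $\frac{81}{2209} \approx 0.036668$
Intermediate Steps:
$I{\left(T \right)} = - \frac{4 \sqrt{T}}{3}$
$p{\left(U \right)} = \frac{1}{2 \left(\frac{1}{18} + U\right)}$ ($p{\left(U \right)} = \frac{1}{2 \left(U + \frac{1}{-10 + 28}\right)} = \frac{1}{2 \left(U + \frac{1}{18}\right)} = \frac{1}{2 \left(\frac{1}{18} + U\right)}$)
$p^{2}{\left(I{\left(4 \right)} \right)} = \left(\frac{9}{1 + 18 \left(- \frac{4 \sqrt{4}}{3}\right)}\right)^{2} = \left(\frac{9}{1 + 18 \left(\left(- \frac{4}{3}\right) 2\right)}\right)^{2} = \left(\frac{9}{1 + 18 \left(- \frac{8}{3}\right)}\right)^{2} = \left(\frac{9}{1 - 48}\right)^{2} = \left(\frac{9}{-47}\right)^{2} = \left(9 \left(- \frac{1}{47}\right)\right)^{2} = \left(- \frac{9}{47}\right)^{2} = \frac{81}{2209}$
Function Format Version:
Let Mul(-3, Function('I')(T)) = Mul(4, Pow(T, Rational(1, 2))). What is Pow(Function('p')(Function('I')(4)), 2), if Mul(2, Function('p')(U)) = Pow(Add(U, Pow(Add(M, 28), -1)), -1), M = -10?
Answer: Rational(81, 2209) ≈ 0.036668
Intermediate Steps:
Function('I')(T) = Mul(Rational(-4, 3), Pow(T, Rational(1, 2))) (Function('I')(T) = Mul(Rational(-1, 3), Mul(4, Pow(T, Rational(1, 2)))) = Mul(Rational(-4, 3), Pow(T, Rational(1, 2))))
Function('p')(U) = Mul(Rational(1, 2), Pow(Add(Rational(1, 18), U), -1)) (Function('p')(U) = Mul(Rational(1, 2), Pow(Add(U, Pow(Add(-10, 28), -1)), -1)) = Mul(Rational(1, 2), Pow(Add(U, Pow(18, -1)), -1)) = Mul(Rational(1, 2), Pow(Add(U, Rational(1, 18)), -1)) = Mul(Rational(1, 2), Pow(Add(Rational(1, 18), U), -1)))
Pow(Function('p')(Function('I')(4)), 2) = Pow(Mul(9, Pow(Add(1, Mul(18, Mul(Rational(-4, 3), Pow(4, Rational(1, 2))))), -1)), 2) = Pow(Mul(9, Pow(Add(1, Mul(18, Mul(Rational(-4, 3), 2))), -1)), 2) = Pow(Mul(9, Pow(Add(1, Mul(18, Rational(-8, 3))), -1)), 2) = Pow(Mul(9, Pow(Add(1, -48), -1)), 2) = Pow(Mul(9, Pow(-47, -1)), 2) = Pow(Mul(9, Rational(-1, 47)), 2) = Pow(Rational(-9, 47), 2) = Rational(81, 2209)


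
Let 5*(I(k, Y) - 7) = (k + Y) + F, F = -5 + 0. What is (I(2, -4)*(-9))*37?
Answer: -9324/5 ≈ -1864.8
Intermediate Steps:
F = -5
I(k, Y) = 6 + Y/5 + k/5 (I(k, Y) = 7 + ((k + Y) - 5)/5 = 7 + ((Y + k) - 5)/5 = 7 + (-5 + Y + k)/5 = 7 + (-1 + Y/5 + k/5) = 6 + Y/5 + k/5)
(I(2, -4)*(-9))*37 = ((6 + (1/5)*(-4) + (1/5)*2)*(-9))*37 = ((6 - 4/5 + 2/5)*(-9))*37 = ((28/5)*(-9))*37 = -252/5*37 = -9324/5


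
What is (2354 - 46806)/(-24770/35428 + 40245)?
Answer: -787422728/712887545 ≈ -1.1046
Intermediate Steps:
(2354 - 46806)/(-24770/35428 + 40245) = -44452/(-24770*1/35428 + 40245) = -44452/(-12385/17714 + 40245) = -44452/712887545/17714 = -44452*17714/712887545 = -787422728/712887545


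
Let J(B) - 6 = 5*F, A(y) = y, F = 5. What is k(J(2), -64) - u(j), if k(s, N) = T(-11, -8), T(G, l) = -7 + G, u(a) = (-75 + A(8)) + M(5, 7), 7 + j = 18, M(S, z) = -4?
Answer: 53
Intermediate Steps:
j = 11 (j = -7 + 18 = 11)
J(B) = 31 (J(B) = 6 + 5*5 = 6 + 25 = 31)
u(a) = -71 (u(a) = (-75 + 8) - 4 = -67 - 4 = -71)
k(s, N) = -18 (k(s, N) = -7 - 11 = -18)
k(J(2), -64) - u(j) = -18 - 1*(-71) = -18 + 71 = 53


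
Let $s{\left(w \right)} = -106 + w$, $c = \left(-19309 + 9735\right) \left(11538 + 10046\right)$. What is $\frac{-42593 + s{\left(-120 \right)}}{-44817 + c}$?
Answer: $\frac{42819}{206690033} \approx 0.00020717$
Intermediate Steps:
$c = -206645216$ ($c = \left(-9574\right) 21584 = -206645216$)
$\frac{-42593 + s{\left(-120 \right)}}{-44817 + c} = \frac{-42593 - 226}{-44817 - 206645216} = \frac{-42593 - 226}{-206690033} = \left(-42819\right) \left(- \frac{1}{206690033}\right) = \frac{42819}{206690033}$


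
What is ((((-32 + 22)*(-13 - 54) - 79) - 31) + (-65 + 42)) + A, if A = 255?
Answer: 792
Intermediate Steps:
((((-32 + 22)*(-13 - 54) - 79) - 31) + (-65 + 42)) + A = ((((-32 + 22)*(-13 - 54) - 79) - 31) + (-65 + 42)) + 255 = (((-10*(-67) - 79) - 31) - 23) + 255 = (((670 - 79) - 31) - 23) + 255 = ((591 - 31) - 23) + 255 = (560 - 23) + 255 = 537 + 255 = 792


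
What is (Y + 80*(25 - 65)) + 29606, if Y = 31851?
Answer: 58257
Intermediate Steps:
(Y + 80*(25 - 65)) + 29606 = (31851 + 80*(25 - 65)) + 29606 = (31851 + 80*(-40)) + 29606 = (31851 - 3200) + 29606 = 28651 + 29606 = 58257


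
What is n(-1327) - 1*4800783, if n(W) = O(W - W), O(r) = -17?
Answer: -4800800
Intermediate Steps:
n(W) = -17
n(-1327) - 1*4800783 = -17 - 1*4800783 = -17 - 4800783 = -4800800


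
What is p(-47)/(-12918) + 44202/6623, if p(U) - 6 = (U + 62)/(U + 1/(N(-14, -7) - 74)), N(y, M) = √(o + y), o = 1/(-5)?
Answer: 162641706094579/24371001363832 - 5*I*√355/261262433464 ≈ 6.6736 - 3.6058e-10*I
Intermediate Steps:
o = -⅕ ≈ -0.20000
N(y, M) = √(-⅕ + y)
p(U) = 6 + (62 + U)/(U + 1/(-74 + I*√355/5)) (p(U) = 6 + (U + 62)/(U + 1/(√(-5 + 25*(-14))/5 - 74)) = 6 + (62 + U)/(U + 1/(√(-5 - 350)/5 - 74)) = 6 + (62 + U)/(U + 1/(√(-355)/5 - 74)) = 6 + (62 + U)/(U + 1/((I*√355)/5 - 74)) = 6 + (62 + U)/(U + 1/(I*√355/5 - 74)) = 6 + (62 + U)/(U + 1/(-74 + I*√355/5)))
p(-47)/(-12918) + 44202/6623 = ((-22910 - 2590*(-47) + 62*I*√355 + 7*I*(-47)*√355)/(5 - 370*(-47) + I*(-47)*√355))/(-12918) + 44202/6623 = ((-22910 + 121730 + 62*I*√355 - 329*I*√355)/(5 + 17390 - 47*I*√355))*(-1/12918) + 44202*(1/6623) = ((98820 - 267*I*√355)/(17395 - 47*I*√355))*(-1/12918) + 44202/6623 = -(98820 - 267*I*√355)/(12918*(17395 - 47*I*√355)) + 44202/6623 = 44202/6623 - (98820 - 267*I*√355)/(12918*(17395 - 47*I*√355))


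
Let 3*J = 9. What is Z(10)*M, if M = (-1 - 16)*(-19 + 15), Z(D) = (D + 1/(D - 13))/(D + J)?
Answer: 1972/39 ≈ 50.564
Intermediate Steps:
J = 3 (J = (⅓)*9 = 3)
Z(D) = (D + 1/(-13 + D))/(3 + D) (Z(D) = (D + 1/(D - 13))/(D + 3) = (D + 1/(-13 + D))/(3 + D))
M = 68 (M = -17*(-4) = 68)
Z(10)*M = ((1 + 10² - 13*10)/(-39 + 10² - 10*10))*68 = ((1 + 100 - 130)/(-39 + 100 - 100))*68 = (-29/(-39))*68 = -1/39*(-29)*68 = (29/39)*68 = 1972/39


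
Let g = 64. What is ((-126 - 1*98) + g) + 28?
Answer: -132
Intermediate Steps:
((-126 - 1*98) + g) + 28 = ((-126 - 1*98) + 64) + 28 = ((-126 - 98) + 64) + 28 = (-224 + 64) + 28 = -160 + 28 = -132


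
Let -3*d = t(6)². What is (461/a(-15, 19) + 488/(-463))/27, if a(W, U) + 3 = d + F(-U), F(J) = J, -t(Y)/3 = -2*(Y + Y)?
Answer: -1067443/21876750 ≈ -0.048793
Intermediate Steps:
t(Y) = 12*Y (t(Y) = -(-6)*(Y + Y) = -(-6)*2*Y = -(-12)*Y = 12*Y)
d = -1728 (d = -(12*6)²/3 = -⅓*72² = -⅓*5184 = -1728)
a(W, U) = -1731 - U (a(W, U) = -3 + (-1728 - U) = -1731 - U)
(461/a(-15, 19) + 488/(-463))/27 = (461/(-1731 - 1*19) + 488/(-463))/27 = (461/(-1731 - 19) + 488*(-1/463))*(1/27) = (461/(-1750) - 488/463)*(1/27) = (461*(-1/1750) - 488/463)*(1/27) = (-461/1750 - 488/463)*(1/27) = -1067443/810250*1/27 = -1067443/21876750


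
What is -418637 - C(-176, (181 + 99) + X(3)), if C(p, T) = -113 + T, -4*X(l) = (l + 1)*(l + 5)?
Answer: -418796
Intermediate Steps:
X(l) = -(1 + l)*(5 + l)/4 (X(l) = -(l + 1)*(l + 5)/4 = -(1 + l)*(5 + l)/4)
-418637 - C(-176, (181 + 99) + X(3)) = -418637 - (-113 + ((181 + 99) + (-5/4 - 3/2*3 - ¼*3²))) = -418637 - (-113 + (280 + (-5/4 - 9/2 - ¼*9))) = -418637 - (-113 + (280 + (-5/4 - 9/2 - 9/4))) = -418637 - (-113 + (280 - 8)) = -418637 - (-113 + 272) = -418637 - 1*159 = -418637 - 159 = -418796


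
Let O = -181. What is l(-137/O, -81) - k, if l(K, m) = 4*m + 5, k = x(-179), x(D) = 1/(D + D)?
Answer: -114201/358 ≈ -319.00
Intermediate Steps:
x(D) = 1/(2*D)
k = -1/358 (k = (½)/(-179) = (½)*(-1/179) = -1/358 ≈ -0.0027933)
l(K, m) = 5 + 4*m
l(-137/O, -81) - k = (5 + 4*(-81)) - 1*(-1/358) = (5 - 324) + 1/358 = -319 + 1/358 = -114201/358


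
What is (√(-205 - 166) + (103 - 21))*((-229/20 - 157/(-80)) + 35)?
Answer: 83681/40 + 2041*I*√371/80 ≈ 2092.0 + 491.41*I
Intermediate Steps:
(√(-205 - 166) + (103 - 21))*((-229/20 - 157/(-80)) + 35) = (√(-371) + 82)*((-229*1/20 - 157*(-1/80)) + 35) = (I*√371 + 82)*((-229/20 + 157/80) + 35) = (82 + I*√371)*(-759/80 + 35) = (82 + I*√371)*(2041/80) = 83681/40 + 2041*I*√371/80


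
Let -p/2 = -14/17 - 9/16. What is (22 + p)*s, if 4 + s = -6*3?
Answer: -37059/68 ≈ -544.99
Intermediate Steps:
p = 377/136 (p = -2*(-14/17 - 9/16) = -2*(-377/272) = 377/136 ≈ 2.7721)
s = -22 (s = -4 - 6*3 = -4 - 18 = -22)
(22 + p)*s = (22 + 377/136)*(-22) = (3369/136)*(-22) = -37059/68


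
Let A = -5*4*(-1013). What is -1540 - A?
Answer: -21800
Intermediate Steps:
A = 20260 (A = -20*(-1013) = 20260)
-1540 - A = -1540 - 1*20260 = -1540 - 20260 = -21800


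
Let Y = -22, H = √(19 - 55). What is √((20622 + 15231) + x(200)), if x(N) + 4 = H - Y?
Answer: √(35871 + 6*I) ≈ 189.4 + 0.016*I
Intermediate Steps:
H = 6*I (H = √(-36) = 6*I ≈ 6.0*I)
x(N) = 18 + 6*I (x(N) = -4 + (6*I - 1*(-22)) = -4 + (6*I + 22) = -4 + (22 + 6*I) = 18 + 6*I)
√((20622 + 15231) + x(200)) = √((20622 + 15231) + (18 + 6*I)) = √(35853 + (18 + 6*I)) = √(35871 + 6*I)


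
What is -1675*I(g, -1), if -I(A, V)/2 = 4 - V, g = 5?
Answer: 16750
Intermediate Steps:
I(A, V) = -8 + 2*V (I(A, V) = -2*(4 - V) = -8 + 2*V)
-1675*I(g, -1) = -1675*(-8 + 2*(-1)) = -1675*(-8 - 2) = -1675*(-10) = 16750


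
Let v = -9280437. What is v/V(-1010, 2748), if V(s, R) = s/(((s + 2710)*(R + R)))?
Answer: 8670897897840/101 ≈ 8.5850e+10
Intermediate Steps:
V(s, R) = s/(2*R*(2710 + s)) (V(s, R) = s/(((2710 + s)*(2*R))) = s/((2*R*(2710 + s))) = s*(1/(2*R*(2710 + s))) = s/(2*R*(2710 + s)))
v/V(-1010, 2748) = -9280437/((½)*(-1010)/(2748*(2710 - 1010))) = -9280437/((½)*(-1010)*(1/2748)/1700) = -9280437/((½)*(-1010)*(1/2748)*(1/1700)) = -9280437/(-101/934320) = -9280437*(-934320/101) = 8670897897840/101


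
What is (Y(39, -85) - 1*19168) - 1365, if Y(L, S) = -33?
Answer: -20566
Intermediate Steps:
(Y(39, -85) - 1*19168) - 1365 = (-33 - 1*19168) - 1365 = (-33 - 19168) - 1365 = -19201 - 1365 = -20566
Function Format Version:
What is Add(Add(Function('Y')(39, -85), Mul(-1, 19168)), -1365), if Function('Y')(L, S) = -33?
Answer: -20566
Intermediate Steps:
Add(Add(Function('Y')(39, -85), Mul(-1, 19168)), -1365) = Add(Add(-33, Mul(-1, 19168)), -1365) = Add(Add(-33, -19168), -1365) = Add(-19201, -1365) = -20566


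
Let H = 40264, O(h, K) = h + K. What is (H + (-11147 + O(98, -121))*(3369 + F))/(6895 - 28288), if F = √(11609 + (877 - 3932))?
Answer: 37591466/21393 + 11170*√8554/21393 ≈ 1805.5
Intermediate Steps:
O(h, K) = K + h
F = √8554 (F = √(11609 - 3055) = √8554 ≈ 92.488)
(H + (-11147 + O(98, -121))*(3369 + F))/(6895 - 28288) = (40264 + (-11147 + (-121 + 98))*(3369 + √8554))/(6895 - 28288) = (40264 + (-11147 - 23)*(3369 + √8554))/(-21393) = (40264 - 11170*(3369 + √8554))*(-1/21393) = (40264 + (-37631730 - 11170*√8554))*(-1/21393) = (-37591466 - 11170*√8554)*(-1/21393) = 37591466/21393 + 11170*√8554/21393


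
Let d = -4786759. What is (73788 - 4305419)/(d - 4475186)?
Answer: 4231631/9261945 ≈ 0.45688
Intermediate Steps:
(73788 - 4305419)/(d - 4475186) = (73788 - 4305419)/(-4786759 - 4475186) = -4231631/(-9261945) = -4231631*(-1/9261945) = 4231631/9261945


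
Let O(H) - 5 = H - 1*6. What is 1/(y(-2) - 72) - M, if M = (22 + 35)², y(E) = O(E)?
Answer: -243676/75 ≈ -3249.0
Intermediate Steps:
O(H) = -1 + H (O(H) = 5 + (H - 1*6) = 5 + (H - 6) = 5 + (-6 + H) = -1 + H)
y(E) = -1 + E
M = 3249 (M = 57² = 3249)
1/(y(-2) - 72) - M = 1/((-1 - 2) - 72) - 1*3249 = 1/(-3 - 72) - 3249 = 1/(-75) - 3249 = -1/75 - 3249 = -243676/75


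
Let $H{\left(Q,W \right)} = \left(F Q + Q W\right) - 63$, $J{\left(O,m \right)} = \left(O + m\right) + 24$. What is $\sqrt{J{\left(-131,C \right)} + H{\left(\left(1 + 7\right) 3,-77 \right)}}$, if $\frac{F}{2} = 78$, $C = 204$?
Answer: $\sqrt{1930} \approx 43.932$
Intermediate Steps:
$J{\left(O,m \right)} = 24 + O + m$
$F = 156$ ($F = 2 \cdot 78 = 156$)
$H{\left(Q,W \right)} = -63 + 156 Q + Q W$ ($H{\left(Q,W \right)} = \left(156 Q + Q W\right) - 63 = -63 + 156 Q + Q W$)
$\sqrt{J{\left(-131,C \right)} + H{\left(\left(1 + 7\right) 3,-77 \right)}} = \sqrt{\left(24 - 131 + 204\right) + \left(-63 + 156 \left(1 + 7\right) 3 + \left(1 + 7\right) 3 \left(-77\right)\right)} = \sqrt{97 + \left(-63 + 156 \cdot 8 \cdot 3 + 8 \cdot 3 \left(-77\right)\right)} = \sqrt{97 + \left(-63 + 156 \cdot 24 + 24 \left(-77\right)\right)} = \sqrt{97 - -1833} = \sqrt{97 + 1833} = \sqrt{1930}$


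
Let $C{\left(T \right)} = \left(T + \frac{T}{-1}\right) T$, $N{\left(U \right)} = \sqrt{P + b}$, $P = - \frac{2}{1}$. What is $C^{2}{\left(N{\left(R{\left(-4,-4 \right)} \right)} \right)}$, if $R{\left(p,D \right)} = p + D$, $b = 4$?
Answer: $0$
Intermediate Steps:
$P = -2$ ($P = \left(-2\right) 1 = -2$)
$R{\left(p,D \right)} = D + p$
$N{\left(U \right)} = \sqrt{2}$ ($N{\left(U \right)} = \sqrt{-2 + 4} = \sqrt{2}$)
$C{\left(T \right)} = 0$ ($C{\left(T \right)} = \left(T + T \left(-1\right)\right) T = \left(T - T\right) T = 0 T = 0$)
$C^{2}{\left(N{\left(R{\left(-4,-4 \right)} \right)} \right)} = 0^{2} = 0$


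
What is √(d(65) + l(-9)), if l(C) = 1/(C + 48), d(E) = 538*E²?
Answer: √3457309089/39 ≈ 1507.7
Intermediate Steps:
l(C) = 1/(48 + C)
√(d(65) + l(-9)) = √(538*65² + 1/(48 - 9)) = √(538*4225 + 1/39) = √(2273050 + 1/39) = √(88648951/39) = √3457309089/39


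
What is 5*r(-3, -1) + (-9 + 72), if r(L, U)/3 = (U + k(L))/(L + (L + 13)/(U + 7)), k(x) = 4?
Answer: 117/4 ≈ 29.250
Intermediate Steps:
r(L, U) = 3*(4 + U)/(L + (13 + L)/(7 + U)) (r(L, U) = 3*((U + 4)/(L + (L + 13)/(U + 7))) = 3*((4 + U)/(L + (13 + L)/(7 + U))) = 3*(4 + U)/(L + (13 + L)/(7 + U)))
5*r(-3, -1) + (-9 + 72) = 5*(3*(28 + (-1)² + 11*(-1))/(13 + 8*(-3) - 3*(-1))) + (-9 + 72) = 5*(3*(28 + 1 - 11)/(13 - 24 + 3)) + 63 = 5*(3*18/(-8)) + 63 = 5*(3*(-⅛)*18) + 63 = 5*(-27/4) + 63 = -135/4 + 63 = 117/4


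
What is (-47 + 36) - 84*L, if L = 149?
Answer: -12527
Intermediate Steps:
(-47 + 36) - 84*L = (-47 + 36) - 84*149 = -11 - 12516 = -12527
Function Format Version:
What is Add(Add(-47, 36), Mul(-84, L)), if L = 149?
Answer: -12527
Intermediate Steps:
Add(Add(-47, 36), Mul(-84, L)) = Add(Add(-47, 36), Mul(-84, 149)) = Add(-11, -12516) = -12527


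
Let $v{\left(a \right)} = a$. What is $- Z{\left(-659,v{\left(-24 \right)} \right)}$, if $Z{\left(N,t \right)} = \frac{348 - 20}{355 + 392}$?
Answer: $- \frac{328}{747} \approx -0.43909$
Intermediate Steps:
$Z{\left(N,t \right)} = \frac{328}{747}$
$- Z{\left(-659,v{\left(-24 \right)} \right)} = \left(-1\right) \frac{328}{747} = - \frac{328}{747}$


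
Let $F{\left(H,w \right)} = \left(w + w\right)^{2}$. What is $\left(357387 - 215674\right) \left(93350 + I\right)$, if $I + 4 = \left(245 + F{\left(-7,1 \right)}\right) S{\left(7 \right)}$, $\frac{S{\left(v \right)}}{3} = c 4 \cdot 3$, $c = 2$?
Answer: $15768972362$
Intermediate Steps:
$F{\left(H,w \right)} = 4 w^{2}$ ($F{\left(H,w \right)} = \left(2 w\right)^{2} = 4 w^{2}$)
$S{\left(v \right)} = 72$ ($S{\left(v \right)} = 3 \cdot 2 \cdot 4 \cdot 3 = 3 \cdot 8 \cdot 3 = 3 \cdot 24 = 72$)
$I = 17924$ ($I = -4 + \left(245 + 4 \cdot 1^{2}\right) 72 = -4 + \left(245 + 4 \cdot 1\right) 72 = -4 + \left(245 + 4\right) 72 = -4 + 249 \cdot 72 = -4 + 17928 = 17924$)
$\left(357387 - 215674\right) \left(93350 + I\right) = \left(357387 - 215674\right) \left(93350 + 17924\right) = 141713 \cdot 111274 = 15768972362$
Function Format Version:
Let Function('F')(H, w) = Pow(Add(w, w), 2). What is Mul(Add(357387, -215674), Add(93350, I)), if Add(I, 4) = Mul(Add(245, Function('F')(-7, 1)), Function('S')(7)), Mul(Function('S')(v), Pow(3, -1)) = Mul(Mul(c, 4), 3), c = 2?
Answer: 15768972362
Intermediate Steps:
Function('F')(H, w) = Mul(4, Pow(w, 2)) (Function('F')(H, w) = Pow(Mul(2, w), 2) = Mul(4, Pow(w, 2)))
Function('S')(v) = 72 (Function('S')(v) = Mul(3, Mul(Mul(2, 4), 3)) = Mul(3, Mul(8, 3)) = Mul(3, 24) = 72)
I = 17924 (I = Add(-4, Mul(Add(245, Mul(4, Pow(1, 2))), 72)) = Add(-4, Mul(Add(245, Mul(4, 1)), 72)) = Add(-4, Mul(Add(245, 4), 72)) = Add(-4, Mul(249, 72)) = Add(-4, 17928) = 17924)
Mul(Add(357387, -215674), Add(93350, I)) = Mul(Add(357387, -215674), Add(93350, 17924)) = Mul(141713, 111274) = 15768972362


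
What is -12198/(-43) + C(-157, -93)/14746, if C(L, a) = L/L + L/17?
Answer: 1528906508/5389663 ≈ 283.67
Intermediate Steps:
C(L, a) = 1 + L/17 (C(L, a) = 1 + L*(1/17) = 1 + L/17)
-12198/(-43) + C(-157, -93)/14746 = -12198/(-43) + (1 + (1/17)*(-157))/14746 = -12198*(-1/43) + (1 - 157/17)*(1/14746) = 12198/43 - 140/17*1/14746 = 12198/43 - 70/125341 = 1528906508/5389663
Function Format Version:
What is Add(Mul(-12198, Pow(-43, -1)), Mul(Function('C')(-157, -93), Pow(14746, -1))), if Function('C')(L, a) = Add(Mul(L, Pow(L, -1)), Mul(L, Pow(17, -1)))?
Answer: Rational(1528906508, 5389663) ≈ 283.67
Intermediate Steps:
Function('C')(L, a) = Add(1, Mul(Rational(1, 17), L)) (Function('C')(L, a) = Add(1, Mul(L, Rational(1, 17))) = Add(1, Mul(Rational(1, 17), L)))
Add(Mul(-12198, Pow(-43, -1)), Mul(Function('C')(-157, -93), Pow(14746, -1))) = Add(Mul(-12198, Pow(-43, -1)), Mul(Add(1, Mul(Rational(1, 17), -157)), Pow(14746, -1))) = Add(Mul(-12198, Rational(-1, 43)), Mul(Add(1, Rational(-157, 17)), Rational(1, 14746))) = Add(Rational(12198, 43), Mul(Rational(-140, 17), Rational(1, 14746))) = Add(Rational(12198, 43), Rational(-70, 125341)) = Rational(1528906508, 5389663)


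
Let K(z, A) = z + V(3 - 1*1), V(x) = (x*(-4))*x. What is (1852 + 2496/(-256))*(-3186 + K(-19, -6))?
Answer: -23735549/4 ≈ -5.9339e+6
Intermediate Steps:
V(x) = -4*x² (V(x) = (-4*x)*x = -4*x²)
K(z, A) = -16 + z (K(z, A) = z - 4*(3 - 1*1)² = z - 4*(3 - 1)² = z - 4*2² = z - 4*4 = z - 16 = -16 + z)
(1852 + 2496/(-256))*(-3186 + K(-19, -6)) = (1852 + 2496/(-256))*(-3186 + (-16 - 19)) = (1852 + 2496*(-1/256))*(-3186 - 35) = (1852 - 39/4)*(-3221) = (7369/4)*(-3221) = -23735549/4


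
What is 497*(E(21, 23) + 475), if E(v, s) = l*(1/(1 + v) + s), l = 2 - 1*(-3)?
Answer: 6453545/22 ≈ 2.9334e+5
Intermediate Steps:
l = 5 (l = 2 + 3 = 5)
E(v, s) = 5*s + 5/(1 + v) (E(v, s) = 5*(1/(1 + v) + s) = 5*(s + 1/(1 + v)) = 5*s + 5/(1 + v))
497*(E(21, 23) + 475) = 497*(5*(1 + 23 + 23*21)/(1 + 21) + 475) = 497*(5*(1 + 23 + 483)/22 + 475) = 497*(5*(1/22)*507 + 475) = 497*(2535/22 + 475) = 497*(12985/22) = 6453545/22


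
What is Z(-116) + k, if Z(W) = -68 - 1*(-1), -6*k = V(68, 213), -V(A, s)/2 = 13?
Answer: -188/3 ≈ -62.667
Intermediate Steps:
V(A, s) = -26 (V(A, s) = -2*13 = -26)
k = 13/3 (k = -⅙*(-26) = 13/3 ≈ 4.3333)
Z(W) = -67 (Z(W) = -68 + 1 = -67)
Z(-116) + k = -67 + 13/3 = -188/3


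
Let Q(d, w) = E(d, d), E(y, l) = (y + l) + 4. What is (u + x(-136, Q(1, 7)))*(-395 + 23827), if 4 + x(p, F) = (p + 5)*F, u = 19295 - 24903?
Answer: -149917936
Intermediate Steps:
E(y, l) = 4 + l + y (E(y, l) = (l + y) + 4 = 4 + l + y)
u = -5608
Q(d, w) = 4 + 2*d (Q(d, w) = 4 + d + d = 4 + 2*d)
x(p, F) = -4 + F*(5 + p) (x(p, F) = -4 + (p + 5)*F = -4 + (5 + p)*F = -4 + F*(5 + p))
(u + x(-136, Q(1, 7)))*(-395 + 23827) = (-5608 + (-4 + 5*(4 + 2*1) + (4 + 2*1)*(-136)))*(-395 + 23827) = (-5608 + (-4 + 5*(4 + 2) + (4 + 2)*(-136)))*23432 = (-5608 + (-4 + 5*6 + 6*(-136)))*23432 = (-5608 + (-4 + 30 - 816))*23432 = (-5608 - 790)*23432 = -6398*23432 = -149917936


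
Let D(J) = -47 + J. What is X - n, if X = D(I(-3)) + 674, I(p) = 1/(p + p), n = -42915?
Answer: 261251/6 ≈ 43542.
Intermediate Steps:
I(p) = 1/(2*p)
X = 3761/6 (X = (-47 + (1/2)/(-3)) + 674 = (-47 + (1/2)*(-1/3)) + 674 = (-47 - 1/6) + 674 = -283/6 + 674 = 3761/6 ≈ 626.83)
X - n = 3761/6 - 1*(-42915) = 3761/6 + 42915 = 261251/6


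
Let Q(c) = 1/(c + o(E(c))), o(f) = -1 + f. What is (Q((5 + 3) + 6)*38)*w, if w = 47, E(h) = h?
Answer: 1786/27 ≈ 66.148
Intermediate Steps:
Q(c) = 1/(-1 + 2*c) (Q(c) = 1/(c + (-1 + c)) = 1/(-1 + 2*c))
(Q((5 + 3) + 6)*38)*w = (38/(-1 + 2*((5 + 3) + 6)))*47 = (38/(-1 + 2*(8 + 6)))*47 = (38/(-1 + 2*14))*47 = (38/(-1 + 28))*47 = (38/27)*47 = 1786/27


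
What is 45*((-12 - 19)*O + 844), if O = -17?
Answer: 61695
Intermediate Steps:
45*((-12 - 19)*O + 844) = 45*((-12 - 19)*(-17) + 844) = 45*(-31*(-17) + 844) = 45*(527 + 844) = 45*1371 = 61695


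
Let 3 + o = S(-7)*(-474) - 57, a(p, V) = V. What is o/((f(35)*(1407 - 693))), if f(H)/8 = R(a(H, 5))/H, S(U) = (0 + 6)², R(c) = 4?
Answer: -7135/272 ≈ -26.232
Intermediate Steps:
S(U) = 36 (S(U) = 6² = 36)
f(H) = 32/H (f(H) = 8*(4/H) = 32/H)
o = -17124 (o = -3 + (36*(-474) - 57) = -3 + (-17064 - 57) = -3 - 17121 = -17124)
o/((f(35)*(1407 - 693))) = -17124*35/(32*(1407 - 693)) = -17124/((32*(1/35))*714) = -17124/((32/35)*714) = -17124/3264/5 = -17124*5/3264 = -7135/272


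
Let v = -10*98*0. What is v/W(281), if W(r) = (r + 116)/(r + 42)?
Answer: 0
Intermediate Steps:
v = 0 (v = -980*0 = 0)
W(r) = (116 + r)/(42 + r)
v/W(281) = 0/(((116 + 281)/(42 + 281))) = 0/((397/323)) = 0/(((1/323)*397)) = 0/(397/323) = 0*(323/397) = 0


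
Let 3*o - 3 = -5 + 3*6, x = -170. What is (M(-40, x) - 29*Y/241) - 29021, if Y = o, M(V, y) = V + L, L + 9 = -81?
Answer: -21076637/723 ≈ -29152.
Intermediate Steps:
L = -90 (L = -9 - 81 = -90)
o = 16/3 (o = 1 + (-5 + 3*6)/3 = 1 + (-5 + 18)/3 = 1 + (⅓)*13 = 1 + 13/3 = 16/3 ≈ 5.3333)
M(V, y) = -90 + V (M(V, y) = V - 90 = -90 + V)
Y = 16/3 ≈ 5.3333
(M(-40, x) - 29*Y/241) - 29021 = ((-90 - 40) - 464/(3*241)) - 29021 = (-130 - 464/(3*241)) - 29021 = (-130 - 29*16/723) - 29021 = (-130 - 464/723) - 29021 = -94454/723 - 29021 = -21076637/723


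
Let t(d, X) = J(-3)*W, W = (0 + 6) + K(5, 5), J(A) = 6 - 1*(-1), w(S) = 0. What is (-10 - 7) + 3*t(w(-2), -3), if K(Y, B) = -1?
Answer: 88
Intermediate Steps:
J(A) = 7 (J(A) = 6 + 1 = 7)
W = 5 (W = (0 + 6) - 1 = 6 - 1 = 5)
t(d, X) = 35 (t(d, X) = 7*5 = 35)
(-10 - 7) + 3*t(w(-2), -3) = (-10 - 7) + 3*35 = -17 + 105 = 88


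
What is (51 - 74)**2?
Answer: 529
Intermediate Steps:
(51 - 74)**2 = (-23)**2 = 529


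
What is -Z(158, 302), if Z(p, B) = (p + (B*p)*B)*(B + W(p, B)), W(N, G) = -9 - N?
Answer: -1945402650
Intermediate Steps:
Z(p, B) = (p + p*B²)*(-9 + B - p) (Z(p, B) = (p + (B*p)*B)*(B + (-9 - p)) = (p + p*B²)*(-9 + B - p))
-Z(158, 302) = -(-1)*158*(9 + 158 - 1*302 - 1*302³ + 302²*(9 + 158)) = -(-1)*158*(9 + 158 - 302 - 1*27543608 + 91204*167) = -(-1)*158*(9 + 158 - 302 - 27543608 + 15231068) = -(-1)*158*(-12312675) = -1*1945402650 = -1945402650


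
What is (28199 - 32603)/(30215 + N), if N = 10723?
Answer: -734/6823 ≈ -0.10758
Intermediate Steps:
(28199 - 32603)/(30215 + N) = (28199 - 32603)/(30215 + 10723) = -4404/40938 = -4404*1/40938 = -734/6823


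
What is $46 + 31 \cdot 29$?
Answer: $945$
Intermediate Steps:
$46 + 31 \cdot 29 = 46 + 899 = 945$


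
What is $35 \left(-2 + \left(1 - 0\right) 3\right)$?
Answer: $35$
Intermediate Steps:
$35 \left(-2 + \left(1 - 0\right) 3\right) = 35 \left(-2 + \left(1 + 0\right) 3\right) = 35 \left(-2 + 1 \cdot 3\right) = 35 \left(-2 + 3\right) = 35 \cdot 1 = 35$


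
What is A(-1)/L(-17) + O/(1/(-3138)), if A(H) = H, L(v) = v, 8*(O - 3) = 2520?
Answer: -16964027/17 ≈ -9.9788e+5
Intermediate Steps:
O = 318 (O = 3 + (1/8)*2520 = 3 + 315 = 318)
A(-1)/L(-17) + O/(1/(-3138)) = -1/(-17) + 318/(1/(-3138)) = -1*(-1/17) + 318/(-1/3138) = 1/17 + 318*(-3138) = 1/17 - 997884 = -16964027/17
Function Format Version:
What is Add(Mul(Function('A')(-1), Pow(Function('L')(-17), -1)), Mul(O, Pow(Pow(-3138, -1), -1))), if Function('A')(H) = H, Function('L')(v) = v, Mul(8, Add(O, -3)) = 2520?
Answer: Rational(-16964027, 17) ≈ -9.9788e+5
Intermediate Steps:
O = 318 (O = Add(3, Mul(Rational(1, 8), 2520)) = Add(3, 315) = 318)
Add(Mul(Function('A')(-1), Pow(Function('L')(-17), -1)), Mul(O, Pow(Pow(-3138, -1), -1))) = Add(Mul(-1, Pow(-17, -1)), Mul(318, Pow(Pow(-3138, -1), -1))) = Add(Mul(-1, Rational(-1, 17)), Mul(318, Pow(Rational(-1, 3138), -1))) = Add(Rational(1, 17), Mul(318, -3138)) = Add(Rational(1, 17), -997884) = Rational(-16964027, 17)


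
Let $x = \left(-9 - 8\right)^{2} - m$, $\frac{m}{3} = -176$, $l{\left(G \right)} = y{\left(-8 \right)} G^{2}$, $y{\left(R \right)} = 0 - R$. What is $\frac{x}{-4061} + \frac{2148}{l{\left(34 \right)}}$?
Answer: $\frac{291853}{9389032} \approx 0.031084$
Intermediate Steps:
$y{\left(R \right)} = - R$
$l{\left(G \right)} = 8 G^{2}$ ($l{\left(G \right)} = \left(-1\right) \left(-8\right) G^{2} = 8 G^{2}$)
$m = -528$ ($m = 3 \left(-176\right) = -528$)
$x = 817$ ($x = \left(-9 - 8\right)^{2} - -528 = \left(-17\right)^{2} + 528 = 289 + 528 = 817$)
$\frac{x}{-4061} + \frac{2148}{l{\left(34 \right)}} = \frac{817}{-4061} + \frac{2148}{8 \cdot 34^{2}} = 817 \left(- \frac{1}{4061}\right) + \frac{2148}{8 \cdot 1156} = - \frac{817}{4061} + \frac{2148}{9248} = - \frac{817}{4061} + 2148 \cdot \frac{1}{9248} = - \frac{817}{4061} + \frac{537}{2312} = \frac{291853}{9389032}$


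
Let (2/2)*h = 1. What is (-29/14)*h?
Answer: -29/14 ≈ -2.0714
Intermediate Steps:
h = 1
(-29/14)*h = -29/14*1 = -29/14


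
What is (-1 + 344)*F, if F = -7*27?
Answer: -64827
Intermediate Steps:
F = -189
(-1 + 344)*F = (-1 + 344)*(-189) = 343*(-189) = -64827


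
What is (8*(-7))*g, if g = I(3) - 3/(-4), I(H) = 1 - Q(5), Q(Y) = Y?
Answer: 182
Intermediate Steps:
I(H) = -4 (I(H) = 1 - 1*5 = 1 - 5 = -4)
g = -13/4 (g = -4 - 3/(-4) = -4 - 3*(-¼) = -4 + ¾ = -13/4 ≈ -3.2500)
(8*(-7))*g = (8*(-7))*(-13/4) = -56*(-13/4) = 182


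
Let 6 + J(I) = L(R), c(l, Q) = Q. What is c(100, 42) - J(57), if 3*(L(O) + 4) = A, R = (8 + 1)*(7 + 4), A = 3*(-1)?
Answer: 53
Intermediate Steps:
A = -3
R = 99 (R = 9*11 = 99)
L(O) = -5 (L(O) = -4 + (⅓)*(-3) = -4 - 1 = -5)
J(I) = -11 (J(I) = -6 - 5 = -11)
c(100, 42) - J(57) = 42 - 1*(-11) = 42 + 11 = 53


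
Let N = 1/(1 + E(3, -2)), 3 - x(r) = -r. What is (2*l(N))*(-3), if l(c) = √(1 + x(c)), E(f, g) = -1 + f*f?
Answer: -2*√37 ≈ -12.166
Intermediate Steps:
x(r) = 3 + r (x(r) = 3 - (-1)*r = 3 + r)
E(f, g) = -1 + f²
N = ⅑ (N = 1/(1 + (-1 + 3²)) = 1/(1 + (-1 + 9)) = 1/(1 + 8) = 1/9 = ⅑ ≈ 0.11111)
l(c) = √(4 + c) (l(c) = √(1 + (3 + c)) = √(4 + c))
(2*l(N))*(-3) = (2*√(4 + ⅑))*(-3) = (2*√(37/9))*(-3) = (2*(√37/3))*(-3) = (2*√37/3)*(-3) = -2*√37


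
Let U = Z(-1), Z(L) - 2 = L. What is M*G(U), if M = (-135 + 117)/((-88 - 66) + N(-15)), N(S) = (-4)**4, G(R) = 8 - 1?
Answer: -21/17 ≈ -1.2353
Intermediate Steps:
Z(L) = 2 + L
U = 1 (U = 2 - 1 = 1)
G(R) = 7
N(S) = 256
M = -3/17 (M = (-135 + 117)/((-88 - 66) + 256) = -18/(-154 + 256) = -18/102 = -18*1/102 = -3/17 ≈ -0.17647)
M*G(U) = -3/17*7 = -21/17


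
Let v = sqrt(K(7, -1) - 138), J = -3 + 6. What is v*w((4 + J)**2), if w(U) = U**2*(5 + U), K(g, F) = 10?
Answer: 1037232*I*sqrt(2) ≈ 1.4669e+6*I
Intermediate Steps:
J = 3
v = 8*I*sqrt(2) (v = sqrt(10 - 138) = sqrt(-128) = 8*I*sqrt(2) ≈ 11.314*I)
v*w((4 + J)**2) = (8*I*sqrt(2))*(((4 + 3)**2)**2*(5 + (4 + 3)**2)) = (8*I*sqrt(2))*((7**2)**2*(5 + 7**2)) = (8*I*sqrt(2))*(49**2*(5 + 49)) = (8*I*sqrt(2))*(2401*54) = (8*I*sqrt(2))*129654 = 1037232*I*sqrt(2)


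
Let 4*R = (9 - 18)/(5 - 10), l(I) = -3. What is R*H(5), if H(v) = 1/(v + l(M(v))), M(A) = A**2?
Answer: 9/40 ≈ 0.22500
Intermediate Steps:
H(v) = 1/(-3 + v) (H(v) = 1/(v - 3) = 1/(-3 + v))
R = 9/20 (R = ((9 - 18)/(5 - 10))/4 = (-9/(-5))/4 = (-9*(-1/5))/4 = (1/4)*(9/5) = 9/20 ≈ 0.45000)
R*H(5) = 9/(20*(-3 + 5)) = (9/20)/2 = (9/20)*(1/2) = 9/40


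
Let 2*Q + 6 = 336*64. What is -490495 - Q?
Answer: -501244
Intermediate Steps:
Q = 10749 (Q = -3 + (336*64)/2 = -3 + (1/2)*21504 = -3 + 10752 = 10749)
-490495 - Q = -490495 - 1*10749 = -490495 - 10749 = -501244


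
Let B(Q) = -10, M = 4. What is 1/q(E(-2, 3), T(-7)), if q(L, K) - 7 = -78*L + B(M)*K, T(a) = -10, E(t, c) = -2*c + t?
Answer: 1/731 ≈ 0.0013680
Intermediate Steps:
E(t, c) = t - 2*c
q(L, K) = 7 - 78*L - 10*K (q(L, K) = 7 + (-78*L - 10*K) = 7 - 78*L - 10*K)
1/q(E(-2, 3), T(-7)) = 1/(7 - 78*(-2 - 2*3) - 10*(-10)) = 1/(7 - 78*(-2 - 6) + 100) = 1/(7 - 78*(-8) + 100) = 1/(7 + 624 + 100) = 1/731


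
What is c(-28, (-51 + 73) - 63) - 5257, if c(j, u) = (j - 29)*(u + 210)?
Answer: -14890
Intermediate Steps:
c(j, u) = (-29 + j)*(210 + u)
c(-28, (-51 + 73) - 63) - 5257 = (-6090 - 29*((-51 + 73) - 63) + 210*(-28) - 28*((-51 + 73) - 63)) - 5257 = (-6090 - 29*(22 - 63) - 5880 - 28*(22 - 63)) - 5257 = (-6090 - 29*(-41) - 5880 - 28*(-41)) - 5257 = (-6090 + 1189 - 5880 + 1148) - 5257 = -9633 - 5257 = -14890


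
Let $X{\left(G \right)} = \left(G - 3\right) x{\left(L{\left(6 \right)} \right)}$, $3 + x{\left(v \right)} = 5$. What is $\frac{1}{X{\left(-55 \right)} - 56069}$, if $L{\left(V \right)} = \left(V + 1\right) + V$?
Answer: $- \frac{1}{56185} \approx -1.7798 \cdot 10^{-5}$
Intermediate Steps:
$L{\left(V \right)} = 1 + 2 V$ ($L{\left(V \right)} = \left(1 + V\right) + V = 1 + 2 V$)
$x{\left(v \right)} = 2$ ($x{\left(v \right)} = -3 + 5 = 2$)
$X{\left(G \right)} = -6 + 2 G$ ($X{\left(G \right)} = \left(G - 3\right) 2 = \left(-3 + G\right) 2 = -6 + 2 G$)
$\frac{1}{X{\left(-55 \right)} - 56069} = \frac{1}{\left(-6 + 2 \left(-55\right)\right) - 56069} = \frac{1}{\left(-6 - 110\right) - 56069} = \frac{1}{-116 - 56069} = \frac{1}{-56185} = - \frac{1}{56185}$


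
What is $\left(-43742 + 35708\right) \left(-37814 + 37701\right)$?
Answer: $907842$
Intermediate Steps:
$\left(-43742 + 35708\right) \left(-37814 + 37701\right) = \left(-8034\right) \left(-113\right) = 907842$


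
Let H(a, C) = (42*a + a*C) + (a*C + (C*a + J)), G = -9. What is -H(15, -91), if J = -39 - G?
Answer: 3495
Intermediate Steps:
J = -30 (J = -39 - 1*(-9) = -39 + 9 = -30)
H(a, C) = -30 + 42*a + 3*C*a (H(a, C) = (42*a + a*C) + (a*C + (C*a - 30)) = (42*a + C*a) + (C*a + (-30 + C*a)) = (42*a + C*a) + (-30 + 2*C*a) = -30 + 42*a + 3*C*a)
-H(15, -91) = -(-30 + 42*15 + 3*(-91)*15) = -(-30 + 630 - 4095) = -1*(-3495) = 3495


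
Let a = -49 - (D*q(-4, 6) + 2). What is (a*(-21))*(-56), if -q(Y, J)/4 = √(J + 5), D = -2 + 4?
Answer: -59976 + 9408*√11 ≈ -28773.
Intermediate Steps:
D = 2
q(Y, J) = -4*√(5 + J) (q(Y, J) = -4*√(J + 5) = -4*√(5 + J))
a = -51 + 8*√11 (a = -49 - (2*(-4*√(5 + 6)) + 2) = -49 - (2*(-4*√11) + 2) = -49 - (-8*√11 + 2) = -49 - (2 - 8*√11) = -49 + (-2 + 8*√11) = -51 + 8*√11 ≈ -24.467)
(a*(-21))*(-56) = ((-51 + 8*√11)*(-21))*(-56) = (1071 - 168*√11)*(-56) = -59976 + 9408*√11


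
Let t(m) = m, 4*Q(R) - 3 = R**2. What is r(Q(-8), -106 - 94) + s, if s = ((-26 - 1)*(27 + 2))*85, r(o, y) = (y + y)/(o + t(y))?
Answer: -48783215/733 ≈ -66553.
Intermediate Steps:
Q(R) = 3/4 + R**2/4
r(o, y) = 2*y/(o + y) (r(o, y) = (y + y)/(o + y) = (2*y)/(o + y) = 2*y/(o + y))
s = -66555 (s = -27*29*85 = -783*85 = -66555)
r(Q(-8), -106 - 94) + s = 2*(-106 - 94)/((3/4 + (1/4)*(-8)**2) + (-106 - 94)) - 66555 = 2*(-200)/((3/4 + (1/4)*64) - 200) - 66555 = 2*(-200)/((3/4 + 16) - 200) - 66555 = 2*(-200)/(67/4 - 200) - 66555 = 2*(-200)/(-733/4) - 66555 = 2*(-200)*(-4/733) - 66555 = 1600/733 - 66555 = -48783215/733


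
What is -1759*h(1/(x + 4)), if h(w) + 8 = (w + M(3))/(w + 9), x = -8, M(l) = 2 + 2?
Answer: 93227/7 ≈ 13318.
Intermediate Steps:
M(l) = 4
h(w) = -8 + (4 + w)/(9 + w) (h(w) = -8 + (w + 4)/(w + 9) = -8 + (4 + w)/(9 + w))
-1759*h(1/(x + 4)) = -1759*(-68 - 7/(-8 + 4))/(9 + 1/(-8 + 4)) = -1759*(-68 - 7/(-4))/(9 + 1/(-4)) = -1759*(-68 - 7*(-1/4))/(9 - 1/4) = -1759*(-68 + 7/4)/35/4 = -7036*(-265)/(35*4) = -1759*(-53/7) = 93227/7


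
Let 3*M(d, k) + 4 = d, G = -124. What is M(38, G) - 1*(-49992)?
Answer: 150010/3 ≈ 50003.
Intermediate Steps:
M(d, k) = -4/3 + d/3
M(38, G) - 1*(-49992) = (-4/3 + (⅓)*38) - 1*(-49992) = (-4/3 + 38/3) + 49992 = 34/3 + 49992 = 150010/3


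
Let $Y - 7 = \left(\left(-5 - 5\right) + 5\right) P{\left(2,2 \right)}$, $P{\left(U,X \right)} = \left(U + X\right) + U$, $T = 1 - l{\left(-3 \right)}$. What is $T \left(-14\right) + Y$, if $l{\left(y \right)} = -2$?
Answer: $-65$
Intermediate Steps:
$T = 3$ ($T = 1 - -2 = 1 + 2 = 3$)
$P{\left(U,X \right)} = X + 2 U$
$Y = -23$ ($Y = 7 + \left(\left(-5 - 5\right) + 5\right) \left(2 + 2 \cdot 2\right) = 7 + \left(\left(-5 - 5\right) + 5\right) \left(2 + 4\right) = 7 + \left(-10 + 5\right) 6 = 7 - 30 = -23$)
$T \left(-14\right) + Y = 3 \left(-14\right) - 23 = -42 - 23 = -65$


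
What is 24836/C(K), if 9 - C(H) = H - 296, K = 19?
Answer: 12418/143 ≈ 86.839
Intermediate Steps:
C(H) = 305 - H (C(H) = 9 - (H - 296) = 9 - (-296 + H) = 9 + (296 - H) = 305 - H)
24836/C(K) = 24836/(305 - 1*19) = 24836/(305 - 19) = 24836/286 = 24836*(1/286) = 12418/143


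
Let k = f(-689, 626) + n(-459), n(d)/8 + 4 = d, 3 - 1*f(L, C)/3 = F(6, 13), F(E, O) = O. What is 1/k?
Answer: -1/3734 ≈ -0.00026781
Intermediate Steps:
f(L, C) = -30 (f(L, C) = 9 - 3*13 = 9 - 39 = -30)
n(d) = -32 + 8*d
k = -3734 (k = -30 + (-32 + 8*(-459)) = -30 + (-32 - 3672) = -30 - 3704 = -3734)
1/k = 1/(-3734) = -1/3734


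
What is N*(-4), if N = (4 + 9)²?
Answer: -676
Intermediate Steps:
N = 169 (N = 13² = 169)
N*(-4) = 169*(-4) = -676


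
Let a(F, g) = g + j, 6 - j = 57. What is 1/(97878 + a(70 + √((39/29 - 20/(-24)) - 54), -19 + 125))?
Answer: 1/97933 ≈ 1.0211e-5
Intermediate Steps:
j = -51 (j = 6 - 1*57 = 6 - 57 = -51)
a(F, g) = -51 + g (a(F, g) = g - 51 = -51 + g)
1/(97878 + a(70 + √((39/29 - 20/(-24)) - 54), -19 + 125)) = 1/(97878 + (-51 + (-19 + 125))) = 1/(97878 + (-51 + 106)) = 1/(97878 + 55) = 1/97933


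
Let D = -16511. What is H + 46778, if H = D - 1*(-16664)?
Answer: 46931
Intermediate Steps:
H = 153 (H = -16511 - 1*(-16664) = -16511 + 16664 = 153)
H + 46778 = 153 + 46778 = 46931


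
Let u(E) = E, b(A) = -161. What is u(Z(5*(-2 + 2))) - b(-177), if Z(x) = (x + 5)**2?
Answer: 186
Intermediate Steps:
Z(x) = (5 + x)**2
u(Z(5*(-2 + 2))) - b(-177) = (5 + 5*(-2 + 2))**2 - 1*(-161) = (5 + 5*0)**2 + 161 = (5 + 0)**2 + 161 = 5**2 + 161 = 25 + 161 = 186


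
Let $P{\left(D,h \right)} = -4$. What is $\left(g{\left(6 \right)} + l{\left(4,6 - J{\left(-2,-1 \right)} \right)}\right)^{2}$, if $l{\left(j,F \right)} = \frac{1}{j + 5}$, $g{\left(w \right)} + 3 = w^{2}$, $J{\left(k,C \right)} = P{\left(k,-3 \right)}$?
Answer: $\frac{88804}{81} \approx 1096.3$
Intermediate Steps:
$J{\left(k,C \right)} = -4$
$g{\left(w \right)} = -3 + w^{2}$
$l{\left(j,F \right)} = \frac{1}{5 + j}$
$\left(g{\left(6 \right)} + l{\left(4,6 - J{\left(-2,-1 \right)} \right)}\right)^{2} = \left(\left(-3 + 6^{2}\right) + \frac{1}{5 + 4}\right)^{2} = \left(\left(-3 + 36\right) + \frac{1}{9}\right)^{2} = \left(33 + \frac{1}{9}\right)^{2} = \left(\frac{298}{9}\right)^{2} = \frac{88804}{81}$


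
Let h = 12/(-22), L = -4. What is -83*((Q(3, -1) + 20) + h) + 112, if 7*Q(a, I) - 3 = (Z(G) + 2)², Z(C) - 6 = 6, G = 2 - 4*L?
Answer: -297397/77 ≈ -3862.3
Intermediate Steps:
G = 18 (G = 2 - 4*(-4) = 2 + 16 = 18)
Z(C) = 12 (Z(C) = 6 + 6 = 12)
Q(a, I) = 199/7 (Q(a, I) = 3/7 + (12 + 2)²/7 = 3/7 + (⅐)*14² = 3/7 + (⅐)*196 = 3/7 + 28 = 199/7)
h = -6/11 (h = 12*(-1/22) = -6/11 ≈ -0.54545)
-83*((Q(3, -1) + 20) + h) + 112 = -83*((199/7 + 20) - 6/11) + 112 = -83*(339/7 - 6/11) + 112 = -83*3687/77 + 112 = -306021/77 + 112 = -297397/77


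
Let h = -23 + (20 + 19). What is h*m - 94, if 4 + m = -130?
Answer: -2238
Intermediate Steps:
m = -134 (m = -4 - 130 = -134)
h = 16 (h = -23 + 39 = 16)
h*m - 94 = 16*(-134) - 94 = -2144 - 94 = -2238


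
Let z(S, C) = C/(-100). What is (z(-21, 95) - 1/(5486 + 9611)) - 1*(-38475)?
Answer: 11616854637/301940 ≈ 38474.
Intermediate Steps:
z(S, C) = -C/100 (z(S, C) = C*(-1/100) = -C/100)
(z(-21, 95) - 1/(5486 + 9611)) - 1*(-38475) = (-1/100*95 - 1/(5486 + 9611)) - 1*(-38475) = (-19/20 - 1/15097) + 38475 = -286863/301940 + 38475 = 11616854637/301940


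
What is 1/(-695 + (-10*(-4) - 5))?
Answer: -1/660 ≈ -0.0015152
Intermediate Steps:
1/(-695 + (-10*(-4) - 5)) = 1/(-695 + (40 - 5)) = 1/(-695 + 35) = 1/(-660) = -1/660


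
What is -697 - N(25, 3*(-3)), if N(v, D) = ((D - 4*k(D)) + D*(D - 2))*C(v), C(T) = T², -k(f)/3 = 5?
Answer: -94447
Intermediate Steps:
k(f) = -15 (k(f) = -3*5 = -15)
N(v, D) = v²*(60 + D + D*(-2 + D)) (N(v, D) = ((D - 4*(-15)) + D*(D - 2))*v² = ((D + 60) + D*(-2 + D))*v² = ((60 + D) + D*(-2 + D))*v² = (60 + D + D*(-2 + D))*v² = v²*(60 + D + D*(-2 + D)))
-697 - N(25, 3*(-3)) = -697 - 25²*(60 + (3*(-3))² - 3*(-3)) = -697 - 625*(60 + (-9)² - 1*(-9)) = -697 - 625*(60 + 81 + 9) = -697 - 625*150 = -697 - 1*93750 = -697 - 93750 = -94447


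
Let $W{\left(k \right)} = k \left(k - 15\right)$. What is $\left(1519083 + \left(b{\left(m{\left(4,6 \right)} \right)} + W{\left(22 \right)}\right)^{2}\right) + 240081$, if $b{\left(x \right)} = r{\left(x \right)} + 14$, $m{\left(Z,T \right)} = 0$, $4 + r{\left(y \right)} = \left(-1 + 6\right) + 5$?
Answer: $1789440$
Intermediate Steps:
$r{\left(y \right)} = 6$ ($r{\left(y \right)} = -4 + \left(\left(-1 + 6\right) + 5\right) = -4 + \left(5 + 5\right) = -4 + 10 = 6$)
$b{\left(x \right)} = 20$ ($b{\left(x \right)} = 6 + 14 = 20$)
$W{\left(k \right)} = k \left(-15 + k\right)$
$\left(1519083 + \left(b{\left(m{\left(4,6 \right)} \right)} + W{\left(22 \right)}\right)^{2}\right) + 240081 = \left(1519083 + \left(20 + 22 \left(-15 + 22\right)\right)^{2}\right) + 240081 = \left(1519083 + \left(20 + 22 \cdot 7\right)^{2}\right) + 240081 = \left(1519083 + \left(20 + 154\right)^{2}\right) + 240081 = \left(1519083 + 174^{2}\right) + 240081 = \left(1519083 + 30276\right) + 240081 = 1549359 + 240081 = 1789440$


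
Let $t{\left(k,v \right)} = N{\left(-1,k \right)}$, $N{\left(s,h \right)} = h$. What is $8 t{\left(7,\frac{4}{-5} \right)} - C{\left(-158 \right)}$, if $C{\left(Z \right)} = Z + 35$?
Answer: $179$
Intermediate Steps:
$C{\left(Z \right)} = 35 + Z$
$t{\left(k,v \right)} = k$
$8 t{\left(7,\frac{4}{-5} \right)} - C{\left(-158 \right)} = 8 \cdot 7 - \left(35 - 158\right) = 56 - -123 = 56 + 123 = 179$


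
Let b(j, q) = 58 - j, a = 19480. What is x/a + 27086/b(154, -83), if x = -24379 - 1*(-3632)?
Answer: -33101687/116880 ≈ -283.21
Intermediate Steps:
x = -20747 (x = -24379 + 3632 = -20747)
x/a + 27086/b(154, -83) = -20747/19480 + 27086/(58 - 1*154) = -20747*1/19480 + 27086/(58 - 154) = -20747/19480 + 27086/(-96) = -20747/19480 + 27086*(-1/96) = -20747/19480 - 13543/48 = -33101687/116880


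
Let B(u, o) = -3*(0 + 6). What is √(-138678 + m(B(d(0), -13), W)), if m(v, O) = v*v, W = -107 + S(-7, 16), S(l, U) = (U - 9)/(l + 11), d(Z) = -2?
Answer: I*√138354 ≈ 371.96*I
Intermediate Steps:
B(u, o) = -18 (B(u, o) = -3*6 = -18)
S(l, U) = (-9 + U)/(11 + l)
W = -421/4 (W = -107 + (-9 + 16)/(11 - 7) = -107 + 7/4 = -421/4 ≈ -105.25)
m(v, O) = v²
√(-138678 + m(B(d(0), -13), W)) = √(-138678 + (-18)²) = √(-138678 + 324) = √(-138354) = I*√138354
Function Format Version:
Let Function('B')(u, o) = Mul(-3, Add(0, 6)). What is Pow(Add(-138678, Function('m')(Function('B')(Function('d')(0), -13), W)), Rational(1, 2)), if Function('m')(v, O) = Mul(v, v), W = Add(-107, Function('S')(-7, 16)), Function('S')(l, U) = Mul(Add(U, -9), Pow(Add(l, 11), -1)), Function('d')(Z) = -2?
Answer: Mul(I, Pow(138354, Rational(1, 2))) ≈ Mul(371.96, I)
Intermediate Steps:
Function('B')(u, o) = -18 (Function('B')(u, o) = Mul(-3, 6) = -18)
Function('S')(l, U) = Mul(Pow(Add(11, l), -1), Add(-9, U)) (Function('S')(l, U) = Mul(Add(-9, U), Pow(Add(11, l), -1)) = Mul(Pow(Add(11, l), -1), Add(-9, U)))
W = Rational(-421, 4) (W = Add(-107, Mul(Pow(Add(11, -7), -1), Add(-9, 16))) = Add(-107, Mul(Pow(4, -1), 7)) = Add(-107, Mul(Rational(1, 4), 7)) = Add(-107, Rational(7, 4)) = Rational(-421, 4) ≈ -105.25)
Function('m')(v, O) = Pow(v, 2)
Pow(Add(-138678, Function('m')(Function('B')(Function('d')(0), -13), W)), Rational(1, 2)) = Pow(Add(-138678, Pow(-18, 2)), Rational(1, 2)) = Pow(Add(-138678, 324), Rational(1, 2)) = Pow(-138354, Rational(1, 2)) = Mul(I, Pow(138354, Rational(1, 2)))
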